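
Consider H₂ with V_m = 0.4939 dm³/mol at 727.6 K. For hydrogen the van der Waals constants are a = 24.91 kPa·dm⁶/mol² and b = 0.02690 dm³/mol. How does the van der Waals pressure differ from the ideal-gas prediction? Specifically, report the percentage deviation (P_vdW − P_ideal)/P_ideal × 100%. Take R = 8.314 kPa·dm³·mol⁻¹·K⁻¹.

Ideal: P_ideal = RT/V_m = (8.314)(727.6)/0.4939 = 12248.0 kPa
vdW: P = RT/(V_m − b) − a/V_m² = 6049.27/0.467000 − 24.91/0.243937 = 12953.5 − 102.117 = 12851.4 kPa
% deviation = (12851.4 − 12248.0)/12248.0 × 100% = 4.93%

4.93 %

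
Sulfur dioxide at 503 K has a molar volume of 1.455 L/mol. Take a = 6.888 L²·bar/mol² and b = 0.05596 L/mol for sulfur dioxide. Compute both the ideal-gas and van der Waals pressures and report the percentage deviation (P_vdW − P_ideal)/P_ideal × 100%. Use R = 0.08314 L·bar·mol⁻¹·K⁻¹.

Ideal: P_ideal = RT/V_m = (0.08314)(503)/1.455 = 28.7419 bar
vdW: P = RT/(V_m − b) − a/V_m² = 41.8194/1.39904 − 6.888/2.11703 = 29.8915 − 3.25361 = 26.6379 bar
% deviation = (26.6379 − 28.7419)/28.7419 × 100% = -7.32%

-7.32 %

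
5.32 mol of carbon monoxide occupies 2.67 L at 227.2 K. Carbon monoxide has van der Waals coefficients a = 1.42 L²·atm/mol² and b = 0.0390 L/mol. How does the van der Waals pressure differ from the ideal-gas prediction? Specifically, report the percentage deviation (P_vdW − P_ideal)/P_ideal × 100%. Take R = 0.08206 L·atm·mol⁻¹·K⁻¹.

-6.75 %

Ideal: P_ideal = nRT/V = (5.32)(0.08206)(227.2)/2.67 = 37.1484 atm
vdW: P = nRT/(V − nb) − a n²/V² = 99.1863/2.46252 − 40.1894/7.12890 = 40.2784 − 5.63753 = 34.6409 atm
% deviation = (34.6409 − 37.1484)/37.1484 × 100% = -6.75%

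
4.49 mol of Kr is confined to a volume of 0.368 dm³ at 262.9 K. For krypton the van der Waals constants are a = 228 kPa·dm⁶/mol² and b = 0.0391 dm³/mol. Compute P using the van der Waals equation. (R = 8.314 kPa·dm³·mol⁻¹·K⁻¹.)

P = nRT/(V − nb) − a n²/V²
nRT/(V − nb) = (4.49)(8.314)(262.9)/(0.368 − 4.49×0.0391) = 9814.0/0.19244 = 50998 kPa
a n²/V² = (228)(4.49)²/(0.368)² = 33942 kPa
P = 50998 − 33942 = 17056 kPa

P ≈ 17056 kPa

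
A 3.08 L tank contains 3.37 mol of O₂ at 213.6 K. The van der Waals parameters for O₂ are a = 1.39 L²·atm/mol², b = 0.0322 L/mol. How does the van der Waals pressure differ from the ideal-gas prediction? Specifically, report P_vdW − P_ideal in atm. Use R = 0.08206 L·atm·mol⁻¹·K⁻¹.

ΔP ≈ -0.964 atm

Ideal: P_ideal = nRT/V = (3.37)(0.08206)(213.6)/3.08 = 19.1784 atm
vdW: P = nRT/(V − nb) − a n²/V² = 59.0694/2.97149 − 15.7861/9.48640 = 19.8787 − 1.66408 = 18.2146 atm
ΔP = 18.2146 − 19.1784 = -0.964 atm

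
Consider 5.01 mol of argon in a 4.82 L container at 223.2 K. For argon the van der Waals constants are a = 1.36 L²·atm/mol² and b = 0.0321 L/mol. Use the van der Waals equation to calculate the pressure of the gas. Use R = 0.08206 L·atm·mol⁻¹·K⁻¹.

P = nRT/(V − nb) − a n²/V²
nRT/(V − nb) = (5.01)(0.08206)(223.2)/(4.82 − 5.01×0.0321) = 91.762/4.6592 = 19.695 atm
a n²/V² = (1.36)(5.01)²/(4.82)² = 1.4693 atm
P = 19.695 − 1.4693 = 18.23 atm

P ≈ 18.23 atm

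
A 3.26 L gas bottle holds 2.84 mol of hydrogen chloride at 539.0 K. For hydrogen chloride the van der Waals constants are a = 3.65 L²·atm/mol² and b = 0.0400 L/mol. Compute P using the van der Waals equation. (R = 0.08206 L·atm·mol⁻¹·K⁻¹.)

P = nRT/(V − nb) − a n²/V²
nRT/(V − nb) = (2.84)(0.08206)(539.0)/(3.26 − 2.84×0.0400) = 125.61/3.1464 = 39.922 atm
a n²/V² = (3.65)(2.84)²/(3.26)² = 2.7701 atm
P = 39.922 − 2.7701 = 37.15 atm

P ≈ 37.15 atm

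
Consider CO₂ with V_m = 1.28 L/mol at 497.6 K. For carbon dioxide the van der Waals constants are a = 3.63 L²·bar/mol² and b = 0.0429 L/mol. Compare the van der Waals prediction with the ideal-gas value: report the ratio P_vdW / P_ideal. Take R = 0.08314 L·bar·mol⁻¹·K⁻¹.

P_vdW / P_ideal ≈ 0.9661

Ideal: P_ideal = RT/V_m = (0.08314)(497.6)/1.28 = 32.3207 bar
vdW: P = RT/(V_m − b) − a/V_m² = 41.3705/1.23710 − 3.63/1.63840 = 33.4415 − 2.21558 = 31.2259 bar
Ratio = 31.2259/32.3207 = 0.9661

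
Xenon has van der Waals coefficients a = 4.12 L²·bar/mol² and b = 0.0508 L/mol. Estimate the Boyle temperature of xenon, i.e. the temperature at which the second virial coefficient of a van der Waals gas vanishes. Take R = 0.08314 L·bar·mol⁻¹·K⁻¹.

T_B ≈ 975.5 K

For a van der Waals gas the second virial coefficient B₂ = b − a/(RT) vanishes at T_B = a/(Rb).
T_B = 4.12/(0.08314×0.0508) = 4.12/0.0042235 = 975.5 K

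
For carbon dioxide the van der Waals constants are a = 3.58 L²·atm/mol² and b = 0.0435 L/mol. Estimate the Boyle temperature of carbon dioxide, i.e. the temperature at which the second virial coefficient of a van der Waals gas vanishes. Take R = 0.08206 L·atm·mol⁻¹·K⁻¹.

For a van der Waals gas the second virial coefficient B₂ = b − a/(RT) vanishes at T_B = a/(Rb).
T_B = 3.58/(0.08206×0.0435) = 3.58/0.0035696 = 1003 K

T_B ≈ 1003 K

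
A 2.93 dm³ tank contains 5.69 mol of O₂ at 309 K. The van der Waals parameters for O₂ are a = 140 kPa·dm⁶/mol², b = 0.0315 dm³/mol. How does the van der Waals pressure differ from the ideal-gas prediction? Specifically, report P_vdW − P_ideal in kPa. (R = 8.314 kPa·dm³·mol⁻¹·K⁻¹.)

Ideal: P_ideal = nRT/V = (5.69)(8.314)(309)/2.93 = 4989.00 kPa
vdW: P = nRT/(V − nb) − a n²/V² = 14617.8/2.75077 − 4532.65/8.58490 = 5314.08 − 527.979 = 4786.10 kPa
ΔP = 4786.10 − 4989.00 = -202.9 kPa

ΔP ≈ -202.9 kPa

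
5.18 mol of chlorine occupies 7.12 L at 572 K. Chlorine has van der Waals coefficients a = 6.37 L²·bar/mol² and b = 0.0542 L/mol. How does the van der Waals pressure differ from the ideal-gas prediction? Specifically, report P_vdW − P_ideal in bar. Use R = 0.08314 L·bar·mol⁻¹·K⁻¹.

Ideal: P_ideal = nRT/V = (5.18)(0.08314)(572)/7.12 = 34.5984 bar
vdW: P = nRT/(V − nb) − a n²/V² = 246.340/6.83924 − 170.922/50.6944 = 36.0186 − 3.37162 = 32.6470 bar
ΔP = 32.6470 − 34.5984 = -1.951 bar

ΔP ≈ -1.951 bar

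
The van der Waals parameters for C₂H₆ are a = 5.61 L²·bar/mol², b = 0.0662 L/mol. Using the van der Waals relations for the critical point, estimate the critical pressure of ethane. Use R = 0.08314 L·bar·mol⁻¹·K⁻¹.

For a van der Waals gas, P_c = a/(27b²).
P_c = 5.61/(27×(0.0662)²) = 5.61/0.11833 = 47.41 bar

P_c ≈ 47.41 bar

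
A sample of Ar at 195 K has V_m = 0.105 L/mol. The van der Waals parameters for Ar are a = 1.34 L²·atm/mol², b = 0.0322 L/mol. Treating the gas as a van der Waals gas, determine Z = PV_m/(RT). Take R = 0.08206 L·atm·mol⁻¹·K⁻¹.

P = RT/(V_m − b) − a/V_m² = (0.08206)(195)/(0.105 − 0.0322) − 1.34/(0.105)²
  = 16.002/0.072800 − 121.54 = 219.81 − 121.54 = 98.27 atm
Z = PV_m/(RT) = (98.27)(0.105)/((0.08206)(195)) = 10.318/16.002 = 0.6448

Z ≈ 0.6448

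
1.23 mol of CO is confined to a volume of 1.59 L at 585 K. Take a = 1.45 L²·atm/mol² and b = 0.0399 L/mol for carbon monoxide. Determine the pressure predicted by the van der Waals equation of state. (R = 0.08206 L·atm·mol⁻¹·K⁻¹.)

P ≈ 37.45 atm

P = nRT/(V − nb) − a n²/V²
nRT/(V − nb) = (1.23)(0.08206)(585)/(1.59 − 1.23×0.0399) = 59.046/1.5409 = 38.319 atm
a n²/V² = (1.45)(1.23)²/(1.59)² = 0.86773 atm
P = 38.319 − 0.86773 = 37.45 atm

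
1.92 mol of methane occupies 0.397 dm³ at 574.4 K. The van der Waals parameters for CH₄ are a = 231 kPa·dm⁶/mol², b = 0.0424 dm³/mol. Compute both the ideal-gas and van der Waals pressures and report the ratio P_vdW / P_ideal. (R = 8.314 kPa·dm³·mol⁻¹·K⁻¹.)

Ideal: P_ideal = nRT/V = (1.92)(8.314)(574.4)/0.397 = 23095.9 kPa
vdW: P = nRT/(V − nb) − a n²/V² = 9169.08/0.315592 − 851.558/0.157609 = 29053.6 − 5402.98 = 23650.6 kPa
Ratio = 23650.6/23095.9 = 1.024

P_vdW / P_ideal ≈ 1.024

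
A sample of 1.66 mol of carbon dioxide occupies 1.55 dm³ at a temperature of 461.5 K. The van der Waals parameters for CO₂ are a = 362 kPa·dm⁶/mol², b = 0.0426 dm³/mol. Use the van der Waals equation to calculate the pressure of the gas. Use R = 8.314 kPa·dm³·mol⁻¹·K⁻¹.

P = nRT/(V − nb) − a n²/V²
nRT/(V − nb) = (1.66)(8.314)(461.5)/(1.55 − 1.66×0.0426) = 6369.3/1.4793 = 4305.6 kPa
a n²/V² = (362)(1.66)²/(1.55)² = 415.20 kPa
P = 4305.6 − 415.20 = 3890 kPa

P ≈ 3890 kPa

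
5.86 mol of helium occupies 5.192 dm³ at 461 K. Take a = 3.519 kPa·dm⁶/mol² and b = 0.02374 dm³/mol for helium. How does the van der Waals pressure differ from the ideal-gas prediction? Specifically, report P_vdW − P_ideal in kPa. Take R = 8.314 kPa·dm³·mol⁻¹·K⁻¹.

Ideal: P_ideal = nRT/V = (5.86)(8.314)(461)/5.192 = 4325.87 kPa
vdW: P = nRT/(V − nb) − a n²/V² = 22459.9/5.05288 − 120.841/26.9569 = 4444.97 − 4.48275 = 4440.49 kPa
ΔP = 4440.49 − 4325.87 = 114.6 kPa

ΔP ≈ 114.6 kPa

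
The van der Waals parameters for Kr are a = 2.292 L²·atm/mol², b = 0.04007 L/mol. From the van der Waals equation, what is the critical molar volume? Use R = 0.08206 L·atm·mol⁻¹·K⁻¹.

For a van der Waals gas, V_m,c = 3b.
V_m,c = 3×0.04007 = 0.1202 L/mol

V_m,c ≈ 0.1202 L/mol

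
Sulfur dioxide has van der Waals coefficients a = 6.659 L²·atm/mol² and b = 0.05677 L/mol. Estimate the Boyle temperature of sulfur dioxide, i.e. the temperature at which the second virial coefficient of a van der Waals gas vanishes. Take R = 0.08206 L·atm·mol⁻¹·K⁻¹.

T_B ≈ 1429 K

For a van der Waals gas the second virial coefficient B₂ = b − a/(RT) vanishes at T_B = a/(Rb).
T_B = 6.659/(0.08206×0.05677) = 6.659/0.0046585 = 1429 K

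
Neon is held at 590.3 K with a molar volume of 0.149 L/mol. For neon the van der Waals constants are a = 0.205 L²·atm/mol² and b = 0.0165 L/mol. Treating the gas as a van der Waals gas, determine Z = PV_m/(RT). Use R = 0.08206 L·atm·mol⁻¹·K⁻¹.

P = RT/(V_m − b) − a/V_m² = (0.08206)(590.3)/(0.149 − 0.0165) − 0.205/(0.149)²
  = 48.440/0.13250 − 9.2338 = 365.58 − 9.2338 = 356.35 atm
Z = PV_m/(RT) = (356.35)(0.149)/((0.08206)(590.3)) = 53.096/48.440 = 1.096

Z ≈ 1.096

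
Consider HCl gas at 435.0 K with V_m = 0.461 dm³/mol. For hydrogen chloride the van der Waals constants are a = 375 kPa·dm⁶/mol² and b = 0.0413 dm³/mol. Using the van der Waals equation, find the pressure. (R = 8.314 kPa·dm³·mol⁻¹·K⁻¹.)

P ≈ 6853 kPa

P = RT/(V_m − b) − a/V_m²
RT/(V_m − b) = (8.314)(435.0)/(0.461 − 0.0413) = 3616.6/0.41970 = 8617.1 kPa
a/V_m² = 375/(0.461)² = 1764.5 kPa
P = 8617.1 − 1764.5 = 6853 kPa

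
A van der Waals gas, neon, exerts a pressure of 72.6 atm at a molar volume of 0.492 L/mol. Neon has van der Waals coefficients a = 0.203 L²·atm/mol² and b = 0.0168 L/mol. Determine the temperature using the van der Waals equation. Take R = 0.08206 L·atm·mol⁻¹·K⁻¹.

T ≈ 425.3 K

T = (P + a/V_m²)(V_m − b)/R
P + a/V_m² = 72.6 + 0.203/(0.492)² = 73.439 atm
V_m − b = 0.492 − 0.0168 = 0.47520 L/mol
T = (73.439)(0.47520)/0.08206 = 425.3 K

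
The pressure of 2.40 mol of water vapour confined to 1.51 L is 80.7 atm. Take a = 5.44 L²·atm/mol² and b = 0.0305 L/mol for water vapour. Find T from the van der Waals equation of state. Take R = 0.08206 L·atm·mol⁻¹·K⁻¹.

T ≈ 689.0 K

T = (P + a n²/V²)(V − nb)/(nR)
P + a n²/V² = 80.7 + (5.44)(2.40)²/(1.51)² = 94.443 atm
V − nb = 1.51 − (2.40)(0.0305) = 1.4368 L
T = (94.443)(1.4368)/((2.40)(0.08206)) = 689.0 K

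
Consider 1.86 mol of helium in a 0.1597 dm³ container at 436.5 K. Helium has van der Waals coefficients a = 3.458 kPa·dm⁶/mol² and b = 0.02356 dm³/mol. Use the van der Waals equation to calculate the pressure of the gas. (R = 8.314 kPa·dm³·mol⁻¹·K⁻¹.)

P ≈ 57782 kPa

P = nRT/(V − nb) − a n²/V²
nRT/(V − nb) = (1.86)(8.314)(436.5)/(0.1597 − 1.86×0.02356) = 6750.1/0.11588 = 58251 kPa
a n²/V² = (3.458)(1.86)²/(0.1597)² = 469.07 kPa
P = 58251 − 469.07 = 57782 kPa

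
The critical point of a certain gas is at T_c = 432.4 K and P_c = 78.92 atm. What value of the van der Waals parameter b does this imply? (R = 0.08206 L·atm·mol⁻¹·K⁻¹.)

From T_c = 8a/(27Rb) and P_c = a/(27b²): b = R T_c/(8 P_c).
b = (0.08206)(432.4)/(8×78.92) = 35.483/631.36 = 0.05620 L/mol

b ≈ 0.05620 L/mol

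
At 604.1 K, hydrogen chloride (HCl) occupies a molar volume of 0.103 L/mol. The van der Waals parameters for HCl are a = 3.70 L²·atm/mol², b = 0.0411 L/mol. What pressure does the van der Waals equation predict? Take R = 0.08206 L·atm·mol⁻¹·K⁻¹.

P = RT/(V_m − b) − a/V_m²
RT/(V_m − b) = (0.08206)(604.1)/(0.103 − 0.0411) = 49.572/0.061900 = 800.84 atm
a/V_m² = 3.70/(0.103)² = 348.76 atm
P = 800.84 − 348.76 = 452.1 atm

P ≈ 452.1 atm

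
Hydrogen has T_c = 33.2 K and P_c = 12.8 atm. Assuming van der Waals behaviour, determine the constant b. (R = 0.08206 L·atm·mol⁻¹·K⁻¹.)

From T_c = 8a/(27Rb) and P_c = a/(27b²): b = R T_c/(8 P_c).
b = (0.08206)(33.2)/(8×12.8) = 2.7244/102.40 = 0.02661 L/mol

b ≈ 0.02661 L/mol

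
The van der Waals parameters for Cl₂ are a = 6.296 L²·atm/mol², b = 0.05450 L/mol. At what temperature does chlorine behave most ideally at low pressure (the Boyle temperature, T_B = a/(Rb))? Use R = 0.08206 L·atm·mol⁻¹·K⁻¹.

T_B ≈ 1408 K

For a van der Waals gas the second virial coefficient B₂ = b − a/(RT) vanishes at T_B = a/(Rb).
T_B = 6.296/(0.08206×0.05450) = 6.296/0.0044723 = 1408 K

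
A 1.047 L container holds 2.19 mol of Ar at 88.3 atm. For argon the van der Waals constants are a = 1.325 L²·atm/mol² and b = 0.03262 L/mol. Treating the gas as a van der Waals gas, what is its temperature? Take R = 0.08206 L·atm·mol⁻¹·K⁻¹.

T = (P + a n²/V²)(V − nb)/(nR)
P + a n²/V² = 88.3 + (1.325)(2.19)²/(1.047)² = 94.097 atm
V − nb = 1.047 − (2.19)(0.03262) = 0.97556 L
T = (94.097)(0.97556)/((2.19)(0.08206)) = 510.8 K

T ≈ 510.8 K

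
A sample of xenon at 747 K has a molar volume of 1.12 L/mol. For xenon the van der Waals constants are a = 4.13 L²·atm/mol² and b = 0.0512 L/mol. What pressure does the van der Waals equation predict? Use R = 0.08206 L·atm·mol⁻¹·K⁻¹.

P = RT/(V_m − b) − a/V_m²
RT/(V_m − b) = (0.08206)(747)/(1.12 − 0.0512) = 61.299/1.0688 = 57.353 atm
a/V_m² = 4.13/(1.12)² = 3.2924 atm
P = 57.353 − 3.2924 = 54.06 atm

P ≈ 54.06 atm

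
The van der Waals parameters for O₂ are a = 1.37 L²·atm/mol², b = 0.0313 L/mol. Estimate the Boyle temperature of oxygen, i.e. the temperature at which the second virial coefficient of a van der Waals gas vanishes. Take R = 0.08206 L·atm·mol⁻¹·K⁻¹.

T_B ≈ 533.4 K

For a van der Waals gas the second virial coefficient B₂ = b − a/(RT) vanishes at T_B = a/(Rb).
T_B = 1.37/(0.08206×0.0313) = 1.37/0.0025685 = 533.4 K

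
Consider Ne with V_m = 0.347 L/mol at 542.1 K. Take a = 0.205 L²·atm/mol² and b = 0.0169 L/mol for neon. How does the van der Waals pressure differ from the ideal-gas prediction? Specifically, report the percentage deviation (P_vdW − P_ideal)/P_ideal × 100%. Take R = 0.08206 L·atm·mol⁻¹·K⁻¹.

3.79 %

Ideal: P_ideal = RT/V_m = (0.08206)(542.1)/0.347 = 128.198 atm
vdW: P = RT/(V_m − b) − a/V_m² = 44.4847/0.330100 − 0.205/0.120409 = 134.761 − 1.70253 = 133.058 atm
% deviation = (133.058 − 128.198)/128.198 × 100% = 3.79%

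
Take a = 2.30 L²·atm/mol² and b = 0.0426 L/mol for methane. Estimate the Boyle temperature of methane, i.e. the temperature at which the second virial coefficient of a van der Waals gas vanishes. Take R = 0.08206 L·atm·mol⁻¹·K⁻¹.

T_B ≈ 657.9 K

For a van der Waals gas the second virial coefficient B₂ = b − a/(RT) vanishes at T_B = a/(Rb).
T_B = 2.30/(0.08206×0.0426) = 2.30/0.0034958 = 657.9 K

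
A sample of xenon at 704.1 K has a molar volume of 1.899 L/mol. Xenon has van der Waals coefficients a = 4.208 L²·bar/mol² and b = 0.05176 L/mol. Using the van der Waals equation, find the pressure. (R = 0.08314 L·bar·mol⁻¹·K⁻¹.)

P = RT/(V_m − b) − a/V_m²
RT/(V_m − b) = (0.08314)(704.1)/(1.899 − 0.05176) = 58.539/1.8472 = 31.691 bar
a/V_m² = 4.208/(1.899)² = 1.1669 bar
P = 31.691 − 1.1669 = 30.52 bar

P ≈ 30.52 bar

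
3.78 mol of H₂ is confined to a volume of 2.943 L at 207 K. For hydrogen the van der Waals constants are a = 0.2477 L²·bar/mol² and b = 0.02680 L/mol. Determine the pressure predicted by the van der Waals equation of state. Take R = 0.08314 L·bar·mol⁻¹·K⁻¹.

P ≈ 22.48 bar

P = nRT/(V − nb) − a n²/V²
nRT/(V − nb) = (3.78)(0.08314)(207)/(2.943 − 3.78×0.02680) = 65.054/2.8417 = 22.893 bar
a n²/V² = (0.2477)(3.78)²/(2.943)² = 0.40863 bar
P = 22.893 − 0.40863 = 22.48 bar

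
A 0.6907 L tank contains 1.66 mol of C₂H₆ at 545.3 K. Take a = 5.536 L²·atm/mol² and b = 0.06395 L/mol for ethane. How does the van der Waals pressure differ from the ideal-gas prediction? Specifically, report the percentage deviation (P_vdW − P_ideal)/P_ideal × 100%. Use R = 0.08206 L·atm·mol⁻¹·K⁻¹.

-11.57 %

Ideal: P_ideal = nRT/V = (1.66)(0.08206)(545.3)/0.6907 = 107.544 atm
vdW: P = nRT/(V − nb) − a n²/V² = 74.2805/0.584543 − 15.2550/0.477066 = 127.074 − 31.9767 = 95.097 atm
% deviation = (95.097 − 107.544)/107.544 × 100% = -11.57%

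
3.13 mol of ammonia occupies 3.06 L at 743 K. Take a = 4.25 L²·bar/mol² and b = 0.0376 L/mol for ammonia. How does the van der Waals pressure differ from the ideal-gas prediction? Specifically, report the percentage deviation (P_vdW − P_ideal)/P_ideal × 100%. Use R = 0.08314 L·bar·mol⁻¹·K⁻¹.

Ideal: P_ideal = nRT/V = (3.13)(0.08314)(743)/3.06 = 63.1861 bar
vdW: P = nRT/(V − nb) − a n²/V² = 193.350/2.94231 − 41.6368/9.36360 = 65.7137 − 4.44667 = 61.2670 bar
% deviation = (61.2670 − 63.1861)/63.1861 × 100% = -3.04%

-3.04 %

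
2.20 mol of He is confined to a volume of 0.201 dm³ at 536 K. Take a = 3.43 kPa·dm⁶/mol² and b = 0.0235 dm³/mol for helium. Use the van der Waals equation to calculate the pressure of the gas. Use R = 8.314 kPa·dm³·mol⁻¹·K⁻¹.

P = nRT/(V − nb) − a n²/V²
nRT/(V − nb) = (2.20)(8.314)(536)/(0.201 − 2.20×0.0235) = 9803.9/0.14930 = 65666 kPa
a n²/V² = (3.43)(2.20)²/(0.201)² = 410.91 kPa
P = 65666 − 410.91 = 65255 kPa

P ≈ 65255 kPa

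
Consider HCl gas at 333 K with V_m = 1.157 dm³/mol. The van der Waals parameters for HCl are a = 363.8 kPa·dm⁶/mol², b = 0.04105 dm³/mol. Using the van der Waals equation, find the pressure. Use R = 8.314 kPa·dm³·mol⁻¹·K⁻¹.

P ≈ 2209 kPa

P = RT/(V_m − b) − a/V_m²
RT/(V_m − b) = (8.314)(333)/(1.157 − 0.04105) = 2768.6/1.1160 = 2480.8 kPa
a/V_m² = 363.8/(1.157)² = 271.77 kPa
P = 2480.8 − 271.77 = 2209 kPa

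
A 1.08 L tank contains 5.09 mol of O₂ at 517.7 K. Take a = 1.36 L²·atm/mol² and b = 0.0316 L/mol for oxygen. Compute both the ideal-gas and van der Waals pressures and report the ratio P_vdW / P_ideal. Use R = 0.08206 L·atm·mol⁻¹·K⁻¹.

P_vdW / P_ideal ≈ 1.024

Ideal: P_ideal = nRT/V = (5.09)(0.08206)(517.7)/1.08 = 200.218 atm
vdW: P = nRT/(V − nb) − a n²/V² = 216.236/0.919156 − 35.2350/1.16640 = 235.255 − 30.2083 = 205.047 atm
Ratio = 205.047/200.218 = 1.024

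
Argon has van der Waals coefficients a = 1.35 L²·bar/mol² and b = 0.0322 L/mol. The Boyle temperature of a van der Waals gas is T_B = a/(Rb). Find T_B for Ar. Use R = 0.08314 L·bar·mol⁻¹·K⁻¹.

T_B ≈ 504.3 K

For a van der Waals gas the second virial coefficient B₂ = b − a/(RT) vanishes at T_B = a/(Rb).
T_B = 1.35/(0.08314×0.0322) = 1.35/0.0026771 = 504.3 K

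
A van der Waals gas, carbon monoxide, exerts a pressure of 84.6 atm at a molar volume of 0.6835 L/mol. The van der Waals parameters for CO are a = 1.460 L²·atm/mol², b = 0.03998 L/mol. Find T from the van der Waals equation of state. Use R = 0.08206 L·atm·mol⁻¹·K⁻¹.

T ≈ 687.9 K

T = (P + a/V_m²)(V_m − b)/R
P + a/V_m² = 84.6 + 1.460/(0.6835)² = 87.725 atm
V_m − b = 0.6835 − 0.03998 = 0.64352 L/mol
T = (87.725)(0.64352)/0.08206 = 687.9 K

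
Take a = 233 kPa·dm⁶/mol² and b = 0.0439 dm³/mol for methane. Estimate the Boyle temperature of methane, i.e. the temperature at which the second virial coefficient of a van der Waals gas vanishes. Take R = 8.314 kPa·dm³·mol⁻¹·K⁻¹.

T_B ≈ 638.4 K

For a van der Waals gas the second virial coefficient B₂ = b − a/(RT) vanishes at T_B = a/(Rb).
T_B = 233/(8.314×0.0439) = 233/0.36498 = 638.4 K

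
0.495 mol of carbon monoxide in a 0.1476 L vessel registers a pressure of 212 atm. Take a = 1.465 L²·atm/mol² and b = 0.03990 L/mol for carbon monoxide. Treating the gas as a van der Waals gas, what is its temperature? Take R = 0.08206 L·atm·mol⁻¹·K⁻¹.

T = (P + a n²/V²)(V − nb)/(nR)
P + a n²/V² = 212 + (1.465)(0.495)²/(0.1476)² = 228.48 atm
V − nb = 0.1476 − (0.495)(0.03990) = 0.12785 L
T = (228.48)(0.12785)/((0.495)(0.08206)) = 719.1 K

T ≈ 719.1 K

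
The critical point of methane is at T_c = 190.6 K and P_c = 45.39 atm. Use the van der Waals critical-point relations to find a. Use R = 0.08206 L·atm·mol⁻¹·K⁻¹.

From T_c = 8a/(27Rb) and P_c = a/(27b²): a = 27 R² T_c²/(64 P_c).
a = 27×(0.08206)²×(190.6)²/(64×45.39) = 6605.0/2905.0 = 2.274 L²·atm/mol²

a ≈ 2.274 L²·atm/mol²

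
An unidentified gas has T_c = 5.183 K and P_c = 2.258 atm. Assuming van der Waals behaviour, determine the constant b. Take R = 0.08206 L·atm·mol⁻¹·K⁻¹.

b ≈ 0.02355 L/mol

From T_c = 8a/(27Rb) and P_c = a/(27b²): b = R T_c/(8 P_c).
b = (0.08206)(5.183)/(8×2.258) = 0.42532/18.064 = 0.02355 L/mol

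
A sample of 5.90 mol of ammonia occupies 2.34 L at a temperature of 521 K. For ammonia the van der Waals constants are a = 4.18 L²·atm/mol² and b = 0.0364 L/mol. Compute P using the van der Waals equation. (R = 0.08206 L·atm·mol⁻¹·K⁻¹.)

P ≈ 92.12 atm

P = nRT/(V − nb) − a n²/V²
nRT/(V − nb) = (5.90)(0.08206)(521)/(2.34 − 5.90×0.0364) = 252.24/2.1252 = 118.69 atm
a n²/V² = (4.18)(5.90)²/(2.34)² = 26.573 atm
P = 118.69 − 26.573 = 92.12 atm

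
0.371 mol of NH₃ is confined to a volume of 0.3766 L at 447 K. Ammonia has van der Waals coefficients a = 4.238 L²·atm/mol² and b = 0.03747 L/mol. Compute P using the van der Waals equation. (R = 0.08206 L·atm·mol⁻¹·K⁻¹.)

P = nRT/(V − nb) − a n²/V²
nRT/(V − nb) = (0.371)(0.08206)(447)/(0.3766 − 0.371×0.03747) = 13.609/0.36270 = 37.521 atm
a n²/V² = (4.238)(0.371)²/(0.3766)² = 4.1129 atm
P = 37.521 − 4.1129 = 33.41 atm

P ≈ 33.41 atm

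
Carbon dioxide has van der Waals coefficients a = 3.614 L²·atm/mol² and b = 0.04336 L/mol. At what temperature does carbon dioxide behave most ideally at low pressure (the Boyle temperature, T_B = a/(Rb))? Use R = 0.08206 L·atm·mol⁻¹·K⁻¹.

T_B ≈ 1016 K

For a van der Waals gas the second virial coefficient B₂ = b − a/(RT) vanishes at T_B = a/(Rb).
T_B = 3.614/(0.08206×0.04336) = 3.614/0.0035581 = 1016 K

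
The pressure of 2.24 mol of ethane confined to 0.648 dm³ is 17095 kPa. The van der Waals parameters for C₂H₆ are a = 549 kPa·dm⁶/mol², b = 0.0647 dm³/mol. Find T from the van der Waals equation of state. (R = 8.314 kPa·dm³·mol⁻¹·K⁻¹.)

T ≈ 639.0 K

T = (P + a n²/V²)(V − nb)/(nR)
P + a n²/V² = 17095 + (549)(2.24)²/(0.648)² = 23655 kPa
V − nb = 0.648 − (2.24)(0.0647) = 0.50307 dm³
T = (23655)(0.50307)/((2.24)(8.314)) = 639.0 K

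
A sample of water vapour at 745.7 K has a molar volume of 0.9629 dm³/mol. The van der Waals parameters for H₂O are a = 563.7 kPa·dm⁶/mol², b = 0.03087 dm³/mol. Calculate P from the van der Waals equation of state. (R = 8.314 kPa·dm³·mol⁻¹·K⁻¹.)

P ≈ 6044 kPa

P = RT/(V_m − b) − a/V_m²
RT/(V_m − b) = (8.314)(745.7)/(0.9629 − 0.03087) = 6199.7/0.93203 = 6651.8 kPa
a/V_m² = 563.7/(0.9629)² = 607.97 kPa
P = 6651.8 − 607.97 = 6044 kPa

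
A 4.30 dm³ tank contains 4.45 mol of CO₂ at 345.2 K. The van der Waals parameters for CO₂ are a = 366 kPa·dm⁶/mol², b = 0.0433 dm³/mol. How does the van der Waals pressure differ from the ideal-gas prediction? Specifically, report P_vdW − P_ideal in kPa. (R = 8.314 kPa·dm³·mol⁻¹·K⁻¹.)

ΔP ≈ -252.6 kPa

Ideal: P_ideal = nRT/V = (4.45)(8.314)(345.2)/4.30 = 2970.11 kPa
vdW: P = nRT/(V − nb) − a n²/V² = 12771.5/4.10732 − 7247.72/18.4900 = 3109.45 − 391.981 = 2717.47 kPa
ΔP = 2717.47 − 2970.11 = -252.6 kPa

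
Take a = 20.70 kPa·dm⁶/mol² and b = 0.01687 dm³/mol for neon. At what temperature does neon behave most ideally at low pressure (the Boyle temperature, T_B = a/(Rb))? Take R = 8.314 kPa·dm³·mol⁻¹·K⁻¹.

For a van der Waals gas the second virial coefficient B₂ = b − a/(RT) vanishes at T_B = a/(Rb).
T_B = 20.70/(8.314×0.01687) = 20.70/0.14026 = 147.6 K

T_B ≈ 147.6 K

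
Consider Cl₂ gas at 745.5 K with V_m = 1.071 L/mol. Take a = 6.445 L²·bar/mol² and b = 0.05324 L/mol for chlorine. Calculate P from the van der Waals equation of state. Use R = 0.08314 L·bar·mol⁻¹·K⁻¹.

P ≈ 55.28 bar

P = RT/(V_m − b) − a/V_m²
RT/(V_m − b) = (0.08314)(745.5)/(1.071 − 0.05324) = 61.981/1.0178 = 60.897 bar
a/V_m² = 6.445/(1.071)² = 5.6188 bar
P = 60.897 − 5.6188 = 55.28 bar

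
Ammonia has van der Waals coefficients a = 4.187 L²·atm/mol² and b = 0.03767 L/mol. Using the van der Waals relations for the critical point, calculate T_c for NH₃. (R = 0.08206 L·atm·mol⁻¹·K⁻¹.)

T_c ≈ 401.3 K

For a van der Waals gas, T_c = 8a/(27Rb).
T_c = 8×4.187/(27×0.08206×0.03767) = 33.496/0.083462 = 401.3 K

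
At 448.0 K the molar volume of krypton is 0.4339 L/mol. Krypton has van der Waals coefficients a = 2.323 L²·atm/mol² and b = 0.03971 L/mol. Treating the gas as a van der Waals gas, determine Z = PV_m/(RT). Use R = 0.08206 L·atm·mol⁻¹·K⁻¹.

P = RT/(V_m − b) − a/V_m² = (0.08206)(448.0)/(0.4339 − 0.03971) − 2.323/(0.4339)²
  = 36.763/0.39419 − 12.339 = 93.262 − 12.339 = 80.923 atm
Z = PV_m/(RT) = (80.923)(0.4339)/((0.08206)(448.0)) = 35.112/36.763 = 0.9551

Z ≈ 0.9551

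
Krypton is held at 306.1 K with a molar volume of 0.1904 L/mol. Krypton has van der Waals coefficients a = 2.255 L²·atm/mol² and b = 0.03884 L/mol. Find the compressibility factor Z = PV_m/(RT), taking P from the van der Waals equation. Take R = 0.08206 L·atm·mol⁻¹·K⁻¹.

P = RT/(V_m − b) − a/V_m² = (0.08206)(306.1)/(0.1904 − 0.03884) − 2.255/(0.1904)²
  = 25.119/0.15156 − 62.203 = 165.74 − 62.203 = 103.54 atm
Z = PV_m/(RT) = (103.54)(0.1904)/((0.08206)(306.1)) = 19.714/25.119 = 0.7848

Z ≈ 0.7848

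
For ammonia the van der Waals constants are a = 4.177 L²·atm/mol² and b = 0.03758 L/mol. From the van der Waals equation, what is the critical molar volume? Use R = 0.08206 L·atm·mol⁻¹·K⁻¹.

For a van der Waals gas, V_m,c = 3b.
V_m,c = 3×0.03758 = 0.1127 L/mol

V_m,c ≈ 0.1127 L/mol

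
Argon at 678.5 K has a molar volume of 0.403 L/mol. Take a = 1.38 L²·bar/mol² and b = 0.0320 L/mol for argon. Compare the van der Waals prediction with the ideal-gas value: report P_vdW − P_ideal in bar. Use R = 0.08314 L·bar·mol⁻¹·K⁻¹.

ΔP ≈ 3.58 bar

Ideal: P_ideal = RT/V_m = (0.08314)(678.5)/0.403 = 139.976 bar
vdW: P = RT/(V_m − b) − a/V_m² = 56.4105/0.371000 − 1.38/0.162409 = 152.050 − 8.49707 = 143.553 bar
ΔP = 143.553 − 139.976 = 3.58 bar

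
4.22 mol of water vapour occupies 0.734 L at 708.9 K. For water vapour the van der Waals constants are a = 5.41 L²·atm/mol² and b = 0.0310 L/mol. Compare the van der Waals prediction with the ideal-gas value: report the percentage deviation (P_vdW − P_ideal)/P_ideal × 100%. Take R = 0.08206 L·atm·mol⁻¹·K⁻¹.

-31.78 %

Ideal: P_ideal = nRT/V = (4.22)(0.08206)(708.9)/0.734 = 334.451 atm
vdW: P = nRT/(V − nb) − a n²/V² = 245.487/0.603180 − 96.3434/0.538756 = 406.988 − 178.826 = 228.162 atm
% deviation = (228.162 − 334.451)/334.451 × 100% = -31.78%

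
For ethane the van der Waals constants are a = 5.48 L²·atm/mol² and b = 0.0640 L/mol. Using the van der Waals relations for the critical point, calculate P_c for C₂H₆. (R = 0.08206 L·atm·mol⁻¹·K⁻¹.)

P_c ≈ 49.55 atm

For a van der Waals gas, P_c = a/(27b²).
P_c = 5.48/(27×(0.0640)²) = 5.48/0.11059 = 49.55 atm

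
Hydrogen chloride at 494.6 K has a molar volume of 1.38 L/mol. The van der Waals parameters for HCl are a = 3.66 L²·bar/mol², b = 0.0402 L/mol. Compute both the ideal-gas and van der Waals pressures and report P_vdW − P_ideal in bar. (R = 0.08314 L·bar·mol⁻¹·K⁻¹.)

Ideal: P_ideal = RT/V_m = (0.08314)(494.6)/1.38 = 29.7979 bar
vdW: P = RT/(V_m − b) − a/V_m² = 41.1210/1.33980 − 3.66/1.90440 = 30.6919 − 1.92187 = 28.7700 bar
ΔP = 28.7700 − 29.7979 = -1.028 bar

ΔP ≈ -1.028 bar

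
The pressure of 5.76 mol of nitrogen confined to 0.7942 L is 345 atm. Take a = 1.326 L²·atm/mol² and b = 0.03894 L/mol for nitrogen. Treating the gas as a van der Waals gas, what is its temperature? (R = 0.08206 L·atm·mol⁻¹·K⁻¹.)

T = (P + a n²/V²)(V − nb)/(nR)
P + a n²/V² = 345 + (1.326)(5.76)²/(0.7942)² = 414.75 atm
V − nb = 0.7942 − (5.76)(0.03894) = 0.56991 L
T = (414.75)(0.56991)/((5.76)(0.08206)) = 500.1 K

T ≈ 500.1 K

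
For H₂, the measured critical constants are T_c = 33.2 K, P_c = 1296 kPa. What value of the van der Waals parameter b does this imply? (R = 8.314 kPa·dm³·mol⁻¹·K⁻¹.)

From T_c = 8a/(27Rb) and P_c = a/(27b²): b = R T_c/(8 P_c).
b = (8.314)(33.2)/(8×1296) = 276.02/10368 = 0.02662 dm³/mol

b ≈ 0.02662 dm³/mol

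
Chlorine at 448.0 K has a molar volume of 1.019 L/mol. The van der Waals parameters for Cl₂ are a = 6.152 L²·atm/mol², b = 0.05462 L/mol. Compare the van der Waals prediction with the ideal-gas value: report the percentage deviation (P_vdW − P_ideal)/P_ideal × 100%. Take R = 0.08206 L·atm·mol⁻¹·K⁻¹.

-10.76 %

Ideal: P_ideal = RT/V_m = (0.08206)(448.0)/1.019 = 36.0774 atm
vdW: P = RT/(V_m − b) − a/V_m² = 36.7629/0.964380 − 6.152/1.03836 = 38.1208 − 5.92473 = 32.1961 atm
% deviation = (32.1961 − 36.0774)/36.0774 × 100% = -10.76%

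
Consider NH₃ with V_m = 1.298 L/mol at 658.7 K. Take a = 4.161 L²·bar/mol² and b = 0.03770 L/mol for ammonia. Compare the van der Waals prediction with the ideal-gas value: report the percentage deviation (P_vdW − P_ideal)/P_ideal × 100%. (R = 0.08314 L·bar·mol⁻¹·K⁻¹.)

-2.86 %

Ideal: P_ideal = RT/V_m = (0.08314)(658.7)/1.298 = 42.1913 bar
vdW: P = RT/(V_m − b) − a/V_m² = 54.7643/1.26030 − 4.161/1.68480 = 43.4534 − 2.46973 = 40.9837 bar
% deviation = (40.9837 − 42.1913)/42.1913 × 100% = -2.86%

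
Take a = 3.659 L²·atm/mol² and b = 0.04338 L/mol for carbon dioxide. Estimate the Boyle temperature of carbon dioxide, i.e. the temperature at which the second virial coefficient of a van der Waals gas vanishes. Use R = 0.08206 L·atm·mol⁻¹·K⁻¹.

For a van der Waals gas the second virial coefficient B₂ = b − a/(RT) vanishes at T_B = a/(Rb).
T_B = 3.659/(0.08206×0.04338) = 3.659/0.0035598 = 1028 K

T_B ≈ 1028 K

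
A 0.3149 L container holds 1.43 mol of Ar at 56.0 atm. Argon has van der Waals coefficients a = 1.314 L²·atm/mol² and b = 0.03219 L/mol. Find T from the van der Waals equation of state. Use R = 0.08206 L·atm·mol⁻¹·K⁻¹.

T = (P + a n²/V²)(V − nb)/(nR)
P + a n²/V² = 56.0 + (1.314)(1.43)²/(0.3149)² = 83.097 atm
V − nb = 0.3149 − (1.43)(0.03219) = 0.26887 L
T = (83.097)(0.26887)/((1.43)(0.08206)) = 190.4 K

T ≈ 190.4 K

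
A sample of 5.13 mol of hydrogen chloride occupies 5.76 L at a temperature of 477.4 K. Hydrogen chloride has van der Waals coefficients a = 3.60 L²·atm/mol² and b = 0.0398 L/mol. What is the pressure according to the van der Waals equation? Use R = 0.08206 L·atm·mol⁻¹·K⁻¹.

P ≈ 33.32 atm

P = nRT/(V − nb) − a n²/V²
nRT/(V − nb) = (5.13)(0.08206)(477.4)/(5.76 − 5.13×0.0398) = 200.97/5.5558 = 36.173 atm
a n²/V² = (3.60)(5.13)²/(5.76)² = 2.8556 atm
P = 36.173 − 2.8556 = 33.32 atm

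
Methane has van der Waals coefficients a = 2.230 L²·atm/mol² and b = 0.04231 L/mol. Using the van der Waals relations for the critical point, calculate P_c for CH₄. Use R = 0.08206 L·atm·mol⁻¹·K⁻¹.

For a van der Waals gas, P_c = a/(27b²).
P_c = 2.230/(27×(0.04231)²) = 2.230/0.048334 = 46.14 atm

P_c ≈ 46.14 atm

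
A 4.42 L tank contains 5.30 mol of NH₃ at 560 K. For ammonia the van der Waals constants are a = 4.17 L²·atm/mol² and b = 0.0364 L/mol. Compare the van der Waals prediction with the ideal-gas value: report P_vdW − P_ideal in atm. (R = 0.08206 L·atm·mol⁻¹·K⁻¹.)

Ideal: P_ideal = nRT/V = (5.30)(0.08206)(560)/4.42 = 55.1027 atm
vdW: P = nRT/(V − nb) − a n²/V² = 243.554/4.22708 − 117.135/19.5364 = 57.6176 − 5.99573 = 51.6219 atm
ΔP = 51.6219 − 55.1027 = -3.481 atm

ΔP ≈ -3.481 atm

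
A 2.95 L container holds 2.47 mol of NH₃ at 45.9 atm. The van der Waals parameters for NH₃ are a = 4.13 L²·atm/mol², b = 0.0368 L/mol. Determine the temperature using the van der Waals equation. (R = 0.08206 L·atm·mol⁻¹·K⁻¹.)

T = (P + a n²/V²)(V − nb)/(nR)
P + a n²/V² = 45.9 + (4.13)(2.47)²/(2.95)² = 48.795 atm
V − nb = 2.95 − (2.47)(0.0368) = 2.8591 L
T = (48.795)(2.8591)/((2.47)(0.08206)) = 688.3 K

T ≈ 688.3 K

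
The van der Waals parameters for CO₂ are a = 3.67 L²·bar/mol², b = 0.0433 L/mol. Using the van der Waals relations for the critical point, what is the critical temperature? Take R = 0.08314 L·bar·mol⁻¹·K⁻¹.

T_c ≈ 302.1 K

For a van der Waals gas, T_c = 8a/(27Rb).
T_c = 8×3.67/(27×0.08314×0.0433) = 29.360/0.097199 = 302.1 K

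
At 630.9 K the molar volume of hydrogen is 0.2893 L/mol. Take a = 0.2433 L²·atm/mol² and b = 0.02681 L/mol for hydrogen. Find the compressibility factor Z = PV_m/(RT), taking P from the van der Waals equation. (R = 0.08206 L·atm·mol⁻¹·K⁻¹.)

Z ≈ 1.086

P = RT/(V_m − b) − a/V_m² = (0.08206)(630.9)/(0.2893 − 0.02681) − 0.2433/(0.2893)²
  = 51.772/0.26249 − 2.9070 = 197.23 − 2.9070 = 194.32 atm
Z = PV_m/(RT) = (194.32)(0.2893)/((0.08206)(630.9)) = 56.217/51.772 = 1.086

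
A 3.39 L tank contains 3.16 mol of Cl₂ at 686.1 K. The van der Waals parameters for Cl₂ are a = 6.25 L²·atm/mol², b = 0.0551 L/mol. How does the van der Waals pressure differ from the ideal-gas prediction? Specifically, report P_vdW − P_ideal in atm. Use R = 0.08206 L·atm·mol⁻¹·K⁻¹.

ΔP ≈ -2.589 atm

Ideal: P_ideal = nRT/V = (3.16)(0.08206)(686.1)/3.39 = 52.4815 atm
vdW: P = nRT/(V − nb) − a n²/V² = 177.912/3.21588 − 62.4100/11.4921 = 55.3230 − 5.43069 = 49.8923 atm
ΔP = 49.8923 − 52.4815 = -2.589 atm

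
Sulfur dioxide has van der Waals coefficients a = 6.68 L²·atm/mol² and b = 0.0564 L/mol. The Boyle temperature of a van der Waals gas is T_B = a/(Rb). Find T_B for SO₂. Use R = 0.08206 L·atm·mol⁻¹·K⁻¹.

T_B ≈ 1443 K

For a van der Waals gas the second virial coefficient B₂ = b − a/(RT) vanishes at T_B = a/(Rb).
T_B = 6.68/(0.08206×0.0564) = 6.68/0.0046282 = 1443 K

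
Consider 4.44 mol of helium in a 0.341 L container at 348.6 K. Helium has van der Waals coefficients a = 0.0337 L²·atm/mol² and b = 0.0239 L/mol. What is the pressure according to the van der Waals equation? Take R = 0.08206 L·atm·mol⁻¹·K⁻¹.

P = nRT/(V − nb) − a n²/V²
nRT/(V − nb) = (4.44)(0.08206)(348.6)/(0.341 − 4.44×0.0239) = 127.01/0.23488 = 540.74 atm
a n²/V² = (0.0337)(4.44)²/(0.341)² = 5.7133 atm
P = 540.74 − 5.7133 = 535.0 atm

P ≈ 535.0 atm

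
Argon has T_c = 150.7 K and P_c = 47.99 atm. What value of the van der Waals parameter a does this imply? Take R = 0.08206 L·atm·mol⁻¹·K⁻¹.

a ≈ 1.344 L²·atm/mol²

From T_c = 8a/(27Rb) and P_c = a/(27b²): a = 27 R² T_c²/(64 P_c).
a = 27×(0.08206)²×(150.7)²/(64×47.99) = 4129.1/3071.4 = 1.344 L²·atm/mol²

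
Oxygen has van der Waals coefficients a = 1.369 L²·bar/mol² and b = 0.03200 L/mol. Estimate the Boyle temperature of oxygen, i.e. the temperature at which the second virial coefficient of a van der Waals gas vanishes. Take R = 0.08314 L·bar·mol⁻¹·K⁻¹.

T_B ≈ 514.6 K

For a van der Waals gas the second virial coefficient B₂ = b − a/(RT) vanishes at T_B = a/(Rb).
T_B = 1.369/(0.08314×0.03200) = 1.369/0.0026605 = 514.6 K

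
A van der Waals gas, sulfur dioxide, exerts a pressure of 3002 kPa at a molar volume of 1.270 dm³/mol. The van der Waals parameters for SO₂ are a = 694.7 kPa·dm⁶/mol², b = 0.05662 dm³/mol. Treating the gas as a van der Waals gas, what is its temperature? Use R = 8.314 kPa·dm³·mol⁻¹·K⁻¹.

T = (P + a/V_m²)(V_m − b)/R
P + a/V_m² = 3002 + 694.7/(1.270)² = 3432.7 kPa
V_m − b = 1.270 − 0.05662 = 1.2134 dm³/mol
T = (3432.7)(1.2134)/8.314 = 501.0 K

T ≈ 501.0 K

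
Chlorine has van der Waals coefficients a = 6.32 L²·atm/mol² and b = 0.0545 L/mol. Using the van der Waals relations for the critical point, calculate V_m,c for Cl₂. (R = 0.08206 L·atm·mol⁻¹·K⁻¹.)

For a van der Waals gas, V_m,c = 3b.
V_m,c = 3×0.0545 = 0.1635 L/mol

V_m,c ≈ 0.1635 L/mol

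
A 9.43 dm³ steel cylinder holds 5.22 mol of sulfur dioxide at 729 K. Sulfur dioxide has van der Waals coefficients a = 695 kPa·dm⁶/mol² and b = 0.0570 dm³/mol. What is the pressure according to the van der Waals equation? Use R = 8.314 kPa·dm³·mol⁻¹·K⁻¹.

P = nRT/(V − nb) − a n²/V²
nRT/(V − nb) = (5.22)(8.314)(729)/(9.43 − 5.22×0.0570) = 31638/9.1325 = 3464.3 kPa
a n²/V² = (695)(5.22)²/(9.43)² = 212.96 kPa
P = 3464.3 − 212.96 = 3251 kPa

P ≈ 3251 kPa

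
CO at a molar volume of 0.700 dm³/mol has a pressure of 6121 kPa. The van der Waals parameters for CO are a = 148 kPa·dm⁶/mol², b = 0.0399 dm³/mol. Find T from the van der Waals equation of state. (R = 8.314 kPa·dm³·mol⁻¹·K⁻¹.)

T = (P + a/V_m²)(V_m − b)/R
P + a/V_m² = 6121 + 148/(0.700)² = 6423.0 kPa
V_m − b = 0.700 − 0.0399 = 0.66010 dm³/mol
T = (6423.0)(0.66010)/8.314 = 510.0 K

T ≈ 510.0 K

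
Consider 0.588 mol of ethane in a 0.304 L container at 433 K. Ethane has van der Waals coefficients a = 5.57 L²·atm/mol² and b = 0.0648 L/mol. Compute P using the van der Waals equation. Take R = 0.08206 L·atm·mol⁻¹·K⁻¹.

P = nRT/(V − nb) − a n²/V²
nRT/(V − nb) = (0.588)(0.08206)(433)/(0.304 − 0.588×0.0648) = 20.893/0.26590 = 78.575 atm
a n²/V² = (5.57)(0.588)²/(0.304)² = 20.838 atm
P = 78.575 − 20.838 = 57.74 atm

P ≈ 57.74 atm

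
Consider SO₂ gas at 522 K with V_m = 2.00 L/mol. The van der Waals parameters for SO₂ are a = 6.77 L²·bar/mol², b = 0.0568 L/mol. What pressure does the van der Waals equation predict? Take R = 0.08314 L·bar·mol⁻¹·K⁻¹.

P = RT/(V_m − b) − a/V_m²
RT/(V_m − b) = (0.08314)(522)/(2.00 − 0.0568) = 43.399/1.9432 = 22.334 bar
a/V_m² = 6.77/(2.00)² = 1.6925 bar
P = 22.334 − 1.6925 = 20.64 bar

P ≈ 20.64 bar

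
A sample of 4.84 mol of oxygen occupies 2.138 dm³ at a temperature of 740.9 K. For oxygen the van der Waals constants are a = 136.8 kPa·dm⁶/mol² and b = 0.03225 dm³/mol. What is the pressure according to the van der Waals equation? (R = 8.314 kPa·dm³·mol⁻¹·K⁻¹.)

P ≈ 14342 kPa

P = nRT/(V − nb) − a n²/V²
nRT/(V − nb) = (4.84)(8.314)(740.9)/(2.138 − 4.84×0.03225) = 29814/1.9819 = 15043 kPa
a n²/V² = (136.8)(4.84)²/(2.138)² = 701.07 kPa
P = 15043 − 701.07 = 14342 kPa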